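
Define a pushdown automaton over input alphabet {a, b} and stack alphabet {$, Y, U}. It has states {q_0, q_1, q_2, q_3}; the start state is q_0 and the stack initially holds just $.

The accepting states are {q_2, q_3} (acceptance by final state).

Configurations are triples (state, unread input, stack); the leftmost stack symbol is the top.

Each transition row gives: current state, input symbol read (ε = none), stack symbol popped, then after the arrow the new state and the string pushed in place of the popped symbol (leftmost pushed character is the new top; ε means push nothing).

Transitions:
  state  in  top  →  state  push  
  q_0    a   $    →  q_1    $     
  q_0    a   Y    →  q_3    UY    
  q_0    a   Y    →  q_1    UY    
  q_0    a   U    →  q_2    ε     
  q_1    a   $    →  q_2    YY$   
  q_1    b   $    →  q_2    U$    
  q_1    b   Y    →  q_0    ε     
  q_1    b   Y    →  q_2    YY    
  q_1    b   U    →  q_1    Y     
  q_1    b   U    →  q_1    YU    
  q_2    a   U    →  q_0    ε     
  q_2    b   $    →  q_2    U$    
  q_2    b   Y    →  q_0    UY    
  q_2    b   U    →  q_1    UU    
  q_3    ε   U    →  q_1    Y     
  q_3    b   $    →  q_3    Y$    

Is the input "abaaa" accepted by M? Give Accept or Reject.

Accept

One accepting computation: (q_0, abaaa, $) ⊢ (q_1, baaa, $) ⊢ (q_2, aaa, U$) ⊢ (q_0, aa, $) ⊢ (q_1, a, $) ⊢ (q_2, ε, YY$)
All input consumed and state q_2 ∈ F.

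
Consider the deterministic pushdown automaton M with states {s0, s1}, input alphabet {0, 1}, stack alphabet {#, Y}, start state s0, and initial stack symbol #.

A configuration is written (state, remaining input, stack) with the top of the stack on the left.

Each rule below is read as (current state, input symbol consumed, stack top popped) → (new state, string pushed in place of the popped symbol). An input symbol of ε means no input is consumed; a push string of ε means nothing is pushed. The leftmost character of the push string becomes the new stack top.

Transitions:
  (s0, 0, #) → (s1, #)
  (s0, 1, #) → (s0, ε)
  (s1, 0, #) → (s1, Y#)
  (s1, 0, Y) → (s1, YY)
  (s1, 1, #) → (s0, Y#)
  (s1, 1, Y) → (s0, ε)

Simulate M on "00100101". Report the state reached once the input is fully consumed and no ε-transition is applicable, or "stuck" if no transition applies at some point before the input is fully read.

s0

(s0, 00100101, #)
  read 0, top #: go to s1, push # → (s1, 0100101, #)
  read 0, top #: go to s1, push Y# → (s1, 100101, Y#)
  read 1, top Y: go to s0, push ε → (s0, 00101, #)
  read 0, top #: go to s1, push # → (s1, 0101, #)
  read 0, top #: go to s1, push Y# → (s1, 101, Y#)
  read 1, top Y: go to s0, push ε → (s0, 01, #)
  read 0, top #: go to s1, push # → (s1, 1, #)
  read 1, top #: go to s0, push Y# → (s0, ε, Y#)
All input consumed; M is in state s0.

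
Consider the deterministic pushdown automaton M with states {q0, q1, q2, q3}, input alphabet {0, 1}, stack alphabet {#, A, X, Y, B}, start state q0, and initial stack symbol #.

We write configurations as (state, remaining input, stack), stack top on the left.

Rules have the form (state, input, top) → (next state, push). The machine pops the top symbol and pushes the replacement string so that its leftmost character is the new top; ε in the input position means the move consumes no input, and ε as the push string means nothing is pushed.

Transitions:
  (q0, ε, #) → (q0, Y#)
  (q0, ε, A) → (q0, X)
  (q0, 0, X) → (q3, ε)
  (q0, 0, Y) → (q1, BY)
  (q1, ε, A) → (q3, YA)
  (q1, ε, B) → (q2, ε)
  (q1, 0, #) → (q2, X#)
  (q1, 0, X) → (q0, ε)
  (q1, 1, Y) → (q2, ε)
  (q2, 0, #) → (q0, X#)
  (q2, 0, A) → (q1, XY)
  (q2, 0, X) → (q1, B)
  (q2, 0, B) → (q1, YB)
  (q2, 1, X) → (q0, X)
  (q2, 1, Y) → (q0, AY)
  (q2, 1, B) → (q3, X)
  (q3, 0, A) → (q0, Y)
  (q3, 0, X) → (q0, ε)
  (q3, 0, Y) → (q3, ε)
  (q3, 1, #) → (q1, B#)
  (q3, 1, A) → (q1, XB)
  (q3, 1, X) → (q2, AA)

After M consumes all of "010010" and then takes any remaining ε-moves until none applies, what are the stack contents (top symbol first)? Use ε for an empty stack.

X#

(q0, 010010, #) ⊢ (q0, 010010, Y#) ⊢ (q1, 10010, BY#) ⊢ (q2, 10010, Y#) ⊢ (q0, 0010, AY#) ⊢ (q0, 0010, XY#) ⊢ (q3, 010, Y#) ⊢ (q3, 10, #) ⊢ (q1, 0, B#) ⊢ (q2, 0, #) ⊢ (q0, ε, X#)
All input consumed in state q0 with stack X#.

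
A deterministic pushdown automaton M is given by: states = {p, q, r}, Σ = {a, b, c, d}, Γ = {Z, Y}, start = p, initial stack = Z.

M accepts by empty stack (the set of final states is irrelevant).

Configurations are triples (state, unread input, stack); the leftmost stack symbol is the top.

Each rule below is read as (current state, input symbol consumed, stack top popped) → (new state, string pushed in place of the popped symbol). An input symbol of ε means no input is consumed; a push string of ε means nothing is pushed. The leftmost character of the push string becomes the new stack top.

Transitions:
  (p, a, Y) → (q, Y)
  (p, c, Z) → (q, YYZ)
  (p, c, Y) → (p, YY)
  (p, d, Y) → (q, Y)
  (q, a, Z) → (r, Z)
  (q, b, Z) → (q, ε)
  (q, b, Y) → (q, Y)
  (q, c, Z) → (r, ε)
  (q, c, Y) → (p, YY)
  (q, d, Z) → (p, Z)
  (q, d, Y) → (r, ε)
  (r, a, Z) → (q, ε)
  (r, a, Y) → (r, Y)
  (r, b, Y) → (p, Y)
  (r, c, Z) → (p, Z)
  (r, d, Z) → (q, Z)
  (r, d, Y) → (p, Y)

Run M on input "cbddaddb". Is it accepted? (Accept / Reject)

Accept

(p, cbddaddb, Z) ⊢ (q, bddaddb, YYZ) ⊢ (q, ddaddb, YYZ) ⊢ (r, daddb, YZ) ⊢ (p, addb, YZ) ⊢ (q, ddb, YZ) ⊢ (r, db, Z) ⊢ (q, b, Z) ⊢ (q, ε, ε)
All input consumed and the stack is empty.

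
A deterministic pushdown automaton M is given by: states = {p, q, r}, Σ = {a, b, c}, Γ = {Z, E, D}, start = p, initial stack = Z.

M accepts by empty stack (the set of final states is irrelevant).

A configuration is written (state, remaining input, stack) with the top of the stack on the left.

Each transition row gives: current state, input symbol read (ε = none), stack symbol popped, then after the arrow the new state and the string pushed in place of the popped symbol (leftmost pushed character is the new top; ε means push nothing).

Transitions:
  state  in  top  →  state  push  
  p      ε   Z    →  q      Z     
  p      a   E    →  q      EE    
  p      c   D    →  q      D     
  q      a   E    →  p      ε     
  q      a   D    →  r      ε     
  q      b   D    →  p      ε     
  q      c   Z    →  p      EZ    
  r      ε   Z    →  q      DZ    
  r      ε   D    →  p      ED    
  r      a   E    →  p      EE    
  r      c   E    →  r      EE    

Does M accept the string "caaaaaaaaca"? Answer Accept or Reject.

(p, caaaaaaaaca, Z)
  ε-move, top Z: go to q, push Z → (q, caaaaaaaaca, Z)
  read c, top Z: go to p, push EZ → (p, aaaaaaaaca, EZ)
  read a, top E: go to q, push EE → (q, aaaaaaaca, EEZ)
  read a, top E: go to p, push ε → (p, aaaaaaca, EZ)
  read a, top E: go to q, push EE → (q, aaaaaca, EEZ)
  read a, top E: go to p, push ε → (p, aaaaca, EZ)
  read a, top E: go to q, push EE → (q, aaaca, EEZ)
  read a, top E: go to p, push ε → (p, aaca, EZ)
  read a, top E: go to q, push EE → (q, aca, EEZ)
  read a, top E: go to p, push ε → (p, ca, EZ)
No transition applies at (p, ca, EZ); input not fully consumed.

Reject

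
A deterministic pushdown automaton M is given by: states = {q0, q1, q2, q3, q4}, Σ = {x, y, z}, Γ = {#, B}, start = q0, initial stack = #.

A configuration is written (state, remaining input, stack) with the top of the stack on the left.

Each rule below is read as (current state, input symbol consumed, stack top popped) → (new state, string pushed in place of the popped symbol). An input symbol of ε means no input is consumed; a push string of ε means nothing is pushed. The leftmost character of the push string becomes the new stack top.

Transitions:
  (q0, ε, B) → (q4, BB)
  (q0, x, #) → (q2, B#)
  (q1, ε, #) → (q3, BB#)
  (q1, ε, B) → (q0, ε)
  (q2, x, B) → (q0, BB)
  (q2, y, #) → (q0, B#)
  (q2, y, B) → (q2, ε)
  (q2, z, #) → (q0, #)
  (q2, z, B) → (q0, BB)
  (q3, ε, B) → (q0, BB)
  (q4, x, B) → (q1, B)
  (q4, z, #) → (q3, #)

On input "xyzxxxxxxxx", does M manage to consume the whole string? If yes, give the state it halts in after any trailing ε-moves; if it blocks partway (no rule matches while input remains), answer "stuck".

(q0, xyzxxxxxxxx, #)
  read x, top #: go to q2, push B# → (q2, yzxxxxxxxx, B#)
  read y, top B: go to q2, push ε → (q2, zxxxxxxxx, #)
  read z, top #: go to q0, push # → (q0, xxxxxxxx, #)
  read x, top #: go to q2, push B# → (q2, xxxxxxx, B#)
  read x, top B: go to q0, push BB → (q0, xxxxxx, BB#)
  ε-move, top B: go to q4, push BB → (q4, xxxxxx, BBB#)
  read x, top B: go to q1, push B → (q1, xxxxx, BBB#)
  ε-move, top B: go to q0, push ε → (q0, xxxxx, BB#)
  ε-move, top B: go to q4, push BB → (q4, xxxxx, BBB#)
  read x, top B: go to q1, push B → (q1, xxxx, BBB#)
  ε-move, top B: go to q0, push ε → (q0, xxxx, BB#)
  ε-move, top B: go to q4, push BB → (q4, xxxx, BBB#)
  read x, top B: go to q1, push B → (q1, xxx, BBB#)
  ε-move, top B: go to q0, push ε → (q0, xxx, BB#)
  ε-move, top B: go to q4, push BB → (q4, xxx, BBB#)
  read x, top B: go to q1, push B → (q1, xx, BBB#)
  ε-move, top B: go to q0, push ε → (q0, xx, BB#)
  ε-move, top B: go to q4, push BB → (q4, xx, BBB#)
  read x, top B: go to q1, push B → (q1, x, BBB#)
  ε-move, top B: go to q0, push ε → (q0, x, BB#)
  ε-move, top B: go to q4, push BB → (q4, x, BBB#)
  read x, top B: go to q1, push B → (q1, ε, BBB#)
  ε-move, top B: go to q0, push ε → (q0, ε, BB#)
  ε-move, top B: go to q4, push BB → (q4, ε, BBB#)
All input consumed; M is in state q4.

q4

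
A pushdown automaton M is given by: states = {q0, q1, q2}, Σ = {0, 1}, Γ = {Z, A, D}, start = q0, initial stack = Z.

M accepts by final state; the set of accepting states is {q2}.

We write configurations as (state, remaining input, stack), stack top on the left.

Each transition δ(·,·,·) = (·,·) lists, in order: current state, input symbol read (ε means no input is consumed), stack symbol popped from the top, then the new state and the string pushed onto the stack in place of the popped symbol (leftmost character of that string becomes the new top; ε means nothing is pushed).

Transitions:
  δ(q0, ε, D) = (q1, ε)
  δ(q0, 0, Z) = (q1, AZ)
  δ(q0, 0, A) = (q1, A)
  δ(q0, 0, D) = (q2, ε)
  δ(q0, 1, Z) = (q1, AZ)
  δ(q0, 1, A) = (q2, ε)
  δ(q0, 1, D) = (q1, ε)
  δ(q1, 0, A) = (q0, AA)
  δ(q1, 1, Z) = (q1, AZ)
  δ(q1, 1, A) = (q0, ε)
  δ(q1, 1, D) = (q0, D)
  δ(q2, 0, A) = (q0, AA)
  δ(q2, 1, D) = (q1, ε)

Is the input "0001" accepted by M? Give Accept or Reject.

No computation consumes all input and reaches a final state.

Reject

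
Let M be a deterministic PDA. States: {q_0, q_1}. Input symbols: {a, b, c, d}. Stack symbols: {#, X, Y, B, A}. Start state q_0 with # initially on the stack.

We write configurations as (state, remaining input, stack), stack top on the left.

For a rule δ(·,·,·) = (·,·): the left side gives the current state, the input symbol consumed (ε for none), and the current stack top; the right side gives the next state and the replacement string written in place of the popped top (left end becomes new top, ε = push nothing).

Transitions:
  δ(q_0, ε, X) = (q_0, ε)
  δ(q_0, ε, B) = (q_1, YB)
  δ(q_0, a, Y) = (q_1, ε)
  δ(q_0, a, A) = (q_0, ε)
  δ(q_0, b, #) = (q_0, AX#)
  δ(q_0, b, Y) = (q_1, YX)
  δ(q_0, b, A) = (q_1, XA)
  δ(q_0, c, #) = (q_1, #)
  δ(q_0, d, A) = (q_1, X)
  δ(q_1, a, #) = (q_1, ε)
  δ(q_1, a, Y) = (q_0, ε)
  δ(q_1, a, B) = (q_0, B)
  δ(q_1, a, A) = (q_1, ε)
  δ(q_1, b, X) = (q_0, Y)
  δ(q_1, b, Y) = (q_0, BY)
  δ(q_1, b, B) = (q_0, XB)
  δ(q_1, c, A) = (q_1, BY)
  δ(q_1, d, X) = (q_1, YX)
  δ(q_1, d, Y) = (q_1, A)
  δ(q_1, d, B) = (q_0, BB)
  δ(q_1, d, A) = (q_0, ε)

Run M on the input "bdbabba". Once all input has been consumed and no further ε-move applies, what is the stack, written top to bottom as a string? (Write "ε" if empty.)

#

(q_0, bdbabba, #)
  read b, top #: go to q_0, push AX# → (q_0, dbabba, AX#)
  read d, top A: go to q_1, push X → (q_1, babba, XX#)
  read b, top X: go to q_0, push Y → (q_0, abba, YX#)
  read a, top Y: go to q_1, push ε → (q_1, bba, X#)
  read b, top X: go to q_0, push Y → (q_0, ba, Y#)
  read b, top Y: go to q_1, push YX → (q_1, a, YX#)
  read a, top Y: go to q_0, push ε → (q_0, ε, X#)
  ε-move, top X: go to q_0, push ε → (q_0, ε, #)
All input consumed in state q_0 with stack #.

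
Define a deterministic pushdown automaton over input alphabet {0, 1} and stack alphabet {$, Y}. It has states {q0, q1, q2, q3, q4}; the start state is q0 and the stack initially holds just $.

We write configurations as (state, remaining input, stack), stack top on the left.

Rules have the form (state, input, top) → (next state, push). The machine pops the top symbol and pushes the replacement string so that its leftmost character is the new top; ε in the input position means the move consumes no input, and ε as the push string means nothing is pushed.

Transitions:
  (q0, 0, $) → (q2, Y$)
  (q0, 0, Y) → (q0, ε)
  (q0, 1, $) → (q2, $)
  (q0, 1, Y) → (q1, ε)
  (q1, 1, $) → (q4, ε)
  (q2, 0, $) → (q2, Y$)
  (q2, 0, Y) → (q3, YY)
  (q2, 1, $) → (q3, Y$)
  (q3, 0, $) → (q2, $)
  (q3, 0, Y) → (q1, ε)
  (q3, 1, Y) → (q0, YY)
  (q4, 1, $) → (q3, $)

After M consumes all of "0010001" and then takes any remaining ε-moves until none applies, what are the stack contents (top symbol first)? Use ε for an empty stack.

$

(q0, 0010001, $)
  read 0, top $: go to q2, push Y$ → (q2, 010001, Y$)
  read 0, top Y: go to q3, push YY → (q3, 10001, YY$)
  read 1, top Y: go to q0, push YY → (q0, 0001, YYY$)
  read 0, top Y: go to q0, push ε → (q0, 001, YY$)
  read 0, top Y: go to q0, push ε → (q0, 01, Y$)
  read 0, top Y: go to q0, push ε → (q0, 1, $)
  read 1, top $: go to q2, push $ → (q2, ε, $)
All input consumed in state q2 with stack $.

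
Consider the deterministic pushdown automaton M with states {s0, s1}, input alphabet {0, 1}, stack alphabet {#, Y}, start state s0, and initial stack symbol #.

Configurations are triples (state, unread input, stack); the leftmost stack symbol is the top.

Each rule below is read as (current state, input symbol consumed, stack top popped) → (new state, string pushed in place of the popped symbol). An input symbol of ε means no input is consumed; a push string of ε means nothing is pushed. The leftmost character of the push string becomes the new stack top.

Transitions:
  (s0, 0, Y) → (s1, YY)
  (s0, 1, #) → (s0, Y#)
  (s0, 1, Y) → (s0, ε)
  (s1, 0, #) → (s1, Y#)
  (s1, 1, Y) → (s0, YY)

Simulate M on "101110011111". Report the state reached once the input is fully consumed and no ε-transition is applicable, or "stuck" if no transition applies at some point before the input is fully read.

(s0, 101110011111, #)
  read 1, top #: go to s0, push Y# → (s0, 01110011111, Y#)
  read 0, top Y: go to s1, push YY → (s1, 1110011111, YY#)
  read 1, top Y: go to s0, push YY → (s0, 110011111, YYY#)
  read 1, top Y: go to s0, push ε → (s0, 10011111, YY#)
  read 1, top Y: go to s0, push ε → (s0, 0011111, Y#)
  read 0, top Y: go to s1, push YY → (s1, 011111, YY#)
No transition for (s1, 0, top Y); M blocks with input 011111 remaining.

stuck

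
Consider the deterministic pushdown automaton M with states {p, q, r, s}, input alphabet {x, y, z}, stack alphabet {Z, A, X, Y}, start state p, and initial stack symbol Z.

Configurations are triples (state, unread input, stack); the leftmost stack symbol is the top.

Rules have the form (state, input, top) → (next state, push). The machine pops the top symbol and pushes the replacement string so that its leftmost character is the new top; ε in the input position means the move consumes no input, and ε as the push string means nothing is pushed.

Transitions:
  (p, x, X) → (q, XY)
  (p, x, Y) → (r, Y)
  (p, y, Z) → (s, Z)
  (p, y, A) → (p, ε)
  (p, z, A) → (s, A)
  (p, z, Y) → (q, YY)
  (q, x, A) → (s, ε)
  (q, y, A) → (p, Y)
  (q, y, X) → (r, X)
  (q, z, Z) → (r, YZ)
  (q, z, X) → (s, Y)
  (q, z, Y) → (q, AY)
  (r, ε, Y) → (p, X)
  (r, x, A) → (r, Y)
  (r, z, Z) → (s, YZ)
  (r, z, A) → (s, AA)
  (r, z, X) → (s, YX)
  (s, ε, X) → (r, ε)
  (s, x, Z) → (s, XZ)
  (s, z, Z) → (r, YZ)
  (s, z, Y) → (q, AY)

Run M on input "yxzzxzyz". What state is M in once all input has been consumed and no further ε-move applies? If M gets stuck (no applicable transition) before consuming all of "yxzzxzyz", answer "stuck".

(p, yxzzxzyz, Z)
  read y, top Z: go to s, push Z → (s, xzzxzyz, Z)
  read x, top Z: go to s, push XZ → (s, zzxzyz, XZ)
  ε-move, top X: go to r, push ε → (r, zzxzyz, Z)
  read z, top Z: go to s, push YZ → (s, zxzyz, YZ)
  read z, top Y: go to q, push AY → (q, xzyz, AYZ)
  read x, top A: go to s, push ε → (s, zyz, YZ)
  read z, top Y: go to q, push AY → (q, yz, AYZ)
  read y, top A: go to p, push Y → (p, z, YYZ)
  read z, top Y: go to q, push YY → (q, ε, YYYZ)
All input consumed; M is in state q.

q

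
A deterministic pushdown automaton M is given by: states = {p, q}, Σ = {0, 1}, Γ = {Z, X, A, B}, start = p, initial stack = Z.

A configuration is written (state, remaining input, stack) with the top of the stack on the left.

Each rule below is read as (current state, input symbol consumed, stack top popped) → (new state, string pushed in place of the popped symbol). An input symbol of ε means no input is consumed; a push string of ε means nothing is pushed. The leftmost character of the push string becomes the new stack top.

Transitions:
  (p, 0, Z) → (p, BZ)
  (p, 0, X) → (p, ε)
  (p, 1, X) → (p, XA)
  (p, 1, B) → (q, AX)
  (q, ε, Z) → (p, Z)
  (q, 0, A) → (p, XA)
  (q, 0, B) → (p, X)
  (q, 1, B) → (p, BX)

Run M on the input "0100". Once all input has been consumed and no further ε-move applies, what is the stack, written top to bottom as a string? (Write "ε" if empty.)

(p, 0100, Z)
  read 0, top Z: go to p, push BZ → (p, 100, BZ)
  read 1, top B: go to q, push AX → (q, 00, AXZ)
  read 0, top A: go to p, push XA → (p, 0, XAXZ)
  read 0, top X: go to p, push ε → (p, ε, AXZ)
All input consumed in state p with stack AXZ.

AXZ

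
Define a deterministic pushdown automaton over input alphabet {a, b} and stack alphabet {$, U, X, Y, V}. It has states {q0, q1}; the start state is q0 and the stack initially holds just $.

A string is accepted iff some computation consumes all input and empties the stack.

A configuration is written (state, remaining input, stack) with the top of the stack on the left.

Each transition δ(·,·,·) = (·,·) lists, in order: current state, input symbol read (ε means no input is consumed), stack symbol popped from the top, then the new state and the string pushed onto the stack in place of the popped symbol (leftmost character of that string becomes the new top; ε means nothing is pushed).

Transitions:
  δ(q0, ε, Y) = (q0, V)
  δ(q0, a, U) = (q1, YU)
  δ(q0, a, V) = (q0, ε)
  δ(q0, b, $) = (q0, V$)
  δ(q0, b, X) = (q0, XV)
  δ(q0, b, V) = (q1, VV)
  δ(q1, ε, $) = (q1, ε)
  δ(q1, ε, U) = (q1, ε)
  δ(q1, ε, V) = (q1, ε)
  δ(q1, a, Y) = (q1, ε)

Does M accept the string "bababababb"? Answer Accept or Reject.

Accept

(q0, bababababb, $)
  read b, top $: go to q0, push V$ → (q0, ababababb, V$)
  read a, top V: go to q0, push ε → (q0, babababb, $)
  read b, top $: go to q0, push V$ → (q0, abababb, V$)
  read a, top V: go to q0, push ε → (q0, bababb, $)
  read b, top $: go to q0, push V$ → (q0, ababb, V$)
  read a, top V: go to q0, push ε → (q0, babb, $)
  read b, top $: go to q0, push V$ → (q0, abb, V$)
  read a, top V: go to q0, push ε → (q0, bb, $)
  read b, top $: go to q0, push V$ → (q0, b, V$)
  read b, top V: go to q1, push VV → (q1, ε, VV$)
  ε-move, top V: go to q1, push ε → (q1, ε, V$)
  ε-move, top V: go to q1, push ε → (q1, ε, $)
  ε-move, top $: go to q1, push ε → (q1, ε, ε)
All input consumed and the stack is empty.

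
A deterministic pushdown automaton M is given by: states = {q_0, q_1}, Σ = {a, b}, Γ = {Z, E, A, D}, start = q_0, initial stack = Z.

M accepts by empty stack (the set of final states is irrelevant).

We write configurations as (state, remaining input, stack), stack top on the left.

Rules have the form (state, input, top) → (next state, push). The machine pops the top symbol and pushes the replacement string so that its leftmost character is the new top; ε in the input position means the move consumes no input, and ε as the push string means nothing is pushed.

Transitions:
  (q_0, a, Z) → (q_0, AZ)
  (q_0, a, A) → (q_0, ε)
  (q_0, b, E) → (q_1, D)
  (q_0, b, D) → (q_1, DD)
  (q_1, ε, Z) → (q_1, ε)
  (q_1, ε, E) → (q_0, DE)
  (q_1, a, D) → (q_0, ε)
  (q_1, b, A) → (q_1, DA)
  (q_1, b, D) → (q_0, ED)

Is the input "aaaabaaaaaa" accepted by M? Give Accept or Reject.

Reject

(q_0, aaaabaaaaaa, Z)
  read a, top Z: go to q_0, push AZ → (q_0, aaabaaaaaa, AZ)
  read a, top A: go to q_0, push ε → (q_0, aabaaaaaa, Z)
  read a, top Z: go to q_0, push AZ → (q_0, abaaaaaa, AZ)
  read a, top A: go to q_0, push ε → (q_0, baaaaaa, Z)
No transition applies at (q_0, baaaaaa, Z); input not fully consumed.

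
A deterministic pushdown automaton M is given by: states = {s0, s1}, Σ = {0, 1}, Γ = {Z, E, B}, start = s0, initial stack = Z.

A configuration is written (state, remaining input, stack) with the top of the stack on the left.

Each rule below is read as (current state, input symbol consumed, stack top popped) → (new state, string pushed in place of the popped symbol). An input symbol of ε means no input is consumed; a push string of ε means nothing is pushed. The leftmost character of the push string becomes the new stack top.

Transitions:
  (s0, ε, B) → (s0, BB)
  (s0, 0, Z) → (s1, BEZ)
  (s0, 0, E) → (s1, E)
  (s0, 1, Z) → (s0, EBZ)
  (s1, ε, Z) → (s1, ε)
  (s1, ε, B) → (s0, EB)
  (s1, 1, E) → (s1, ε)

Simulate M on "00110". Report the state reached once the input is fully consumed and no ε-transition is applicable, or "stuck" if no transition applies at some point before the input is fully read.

(s0, 00110, Z)
  read 0, top Z: go to s1, push BEZ → (s1, 0110, BEZ)
  ε-move, top B: go to s0, push EB → (s0, 0110, EBEZ)
  read 0, top E: go to s1, push E → (s1, 110, EBEZ)
  read 1, top E: go to s1, push ε → (s1, 10, BEZ)
  ε-move, top B: go to s0, push EB → (s0, 10, EBEZ)
No transition for (s0, 1, top E); M blocks with input 10 remaining.

stuck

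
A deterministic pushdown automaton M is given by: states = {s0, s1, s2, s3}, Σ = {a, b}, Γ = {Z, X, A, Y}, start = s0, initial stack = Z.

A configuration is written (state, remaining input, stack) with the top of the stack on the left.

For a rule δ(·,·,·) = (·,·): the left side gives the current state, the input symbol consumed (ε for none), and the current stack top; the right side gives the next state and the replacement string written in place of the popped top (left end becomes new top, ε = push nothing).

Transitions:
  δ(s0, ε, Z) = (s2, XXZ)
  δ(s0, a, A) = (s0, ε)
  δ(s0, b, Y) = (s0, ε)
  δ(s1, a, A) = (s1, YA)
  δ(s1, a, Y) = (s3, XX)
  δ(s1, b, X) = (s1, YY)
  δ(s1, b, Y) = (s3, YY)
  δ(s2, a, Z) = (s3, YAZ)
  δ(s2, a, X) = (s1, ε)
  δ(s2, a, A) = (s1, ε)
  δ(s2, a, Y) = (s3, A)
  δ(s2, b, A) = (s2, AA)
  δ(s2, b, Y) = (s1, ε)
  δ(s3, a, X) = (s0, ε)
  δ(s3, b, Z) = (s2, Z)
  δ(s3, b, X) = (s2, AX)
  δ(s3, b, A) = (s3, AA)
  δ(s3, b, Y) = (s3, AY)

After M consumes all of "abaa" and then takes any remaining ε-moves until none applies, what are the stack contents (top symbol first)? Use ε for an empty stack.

(s0, abaa, Z)
  ε-move, top Z: go to s2, push XXZ → (s2, abaa, XXZ)
  read a, top X: go to s1, push ε → (s1, baa, XZ)
  read b, top X: go to s1, push YY → (s1, aa, YYZ)
  read a, top Y: go to s3, push XX → (s3, a, XXYZ)
  read a, top X: go to s0, push ε → (s0, ε, XYZ)
All input consumed in state s0 with stack XYZ.

XYZ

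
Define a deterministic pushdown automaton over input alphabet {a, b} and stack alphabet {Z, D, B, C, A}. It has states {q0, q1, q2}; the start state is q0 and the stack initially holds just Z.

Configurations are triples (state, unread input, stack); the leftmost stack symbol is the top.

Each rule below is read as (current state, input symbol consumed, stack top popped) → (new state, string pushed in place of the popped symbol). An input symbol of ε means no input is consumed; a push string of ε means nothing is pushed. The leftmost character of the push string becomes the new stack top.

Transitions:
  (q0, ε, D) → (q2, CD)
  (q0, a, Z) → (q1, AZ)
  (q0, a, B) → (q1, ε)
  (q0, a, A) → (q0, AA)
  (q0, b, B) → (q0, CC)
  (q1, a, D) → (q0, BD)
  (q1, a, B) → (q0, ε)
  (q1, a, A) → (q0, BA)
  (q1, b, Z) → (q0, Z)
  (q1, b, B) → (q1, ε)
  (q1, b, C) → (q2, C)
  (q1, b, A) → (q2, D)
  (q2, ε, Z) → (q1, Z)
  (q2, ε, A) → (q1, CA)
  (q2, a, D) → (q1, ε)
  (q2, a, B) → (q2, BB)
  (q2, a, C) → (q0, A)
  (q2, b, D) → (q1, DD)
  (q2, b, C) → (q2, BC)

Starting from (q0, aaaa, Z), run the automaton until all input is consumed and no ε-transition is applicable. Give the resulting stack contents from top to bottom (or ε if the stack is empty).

BAZ

(q0, aaaa, Z)
  read a, top Z: go to q1, push AZ → (q1, aaa, AZ)
  read a, top A: go to q0, push BA → (q0, aa, BAZ)
  read a, top B: go to q1, push ε → (q1, a, AZ)
  read a, top A: go to q0, push BA → (q0, ε, BAZ)
All input consumed in state q0 with stack BAZ.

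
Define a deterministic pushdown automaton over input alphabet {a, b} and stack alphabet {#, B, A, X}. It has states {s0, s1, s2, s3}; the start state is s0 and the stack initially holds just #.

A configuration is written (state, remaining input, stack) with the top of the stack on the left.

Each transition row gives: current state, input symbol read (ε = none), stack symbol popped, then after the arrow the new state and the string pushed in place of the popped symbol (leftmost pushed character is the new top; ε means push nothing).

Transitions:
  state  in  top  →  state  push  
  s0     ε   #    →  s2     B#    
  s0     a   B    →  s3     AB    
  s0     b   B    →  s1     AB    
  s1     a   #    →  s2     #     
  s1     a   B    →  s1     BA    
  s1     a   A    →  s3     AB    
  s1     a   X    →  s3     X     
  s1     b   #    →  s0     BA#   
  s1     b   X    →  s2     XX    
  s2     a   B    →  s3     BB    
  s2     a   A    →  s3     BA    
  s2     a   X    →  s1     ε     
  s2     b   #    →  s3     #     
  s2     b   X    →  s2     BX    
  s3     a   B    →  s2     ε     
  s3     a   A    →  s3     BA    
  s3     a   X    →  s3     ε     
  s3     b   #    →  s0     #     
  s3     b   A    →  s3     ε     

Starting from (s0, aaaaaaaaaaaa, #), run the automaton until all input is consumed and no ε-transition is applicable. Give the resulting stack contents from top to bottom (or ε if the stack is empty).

(s0, aaaaaaaaaaaa, #) ⊢ (s2, aaaaaaaaaaaa, B#) ⊢ (s3, aaaaaaaaaaa, BB#) ⊢ (s2, aaaaaaaaaa, B#) ⊢ (s3, aaaaaaaaa, BB#) ⊢ (s2, aaaaaaaa, B#) ⊢ (s3, aaaaaaa, BB#) ⊢ (s2, aaaaaa, B#) ⊢ (s3, aaaaa, BB#) ⊢ (s2, aaaa, B#) ⊢ (s3, aaa, BB#) ⊢ (s2, aa, B#) ⊢ (s3, a, BB#) ⊢ (s2, ε, B#)
All input consumed in state s2 with stack B#.

B#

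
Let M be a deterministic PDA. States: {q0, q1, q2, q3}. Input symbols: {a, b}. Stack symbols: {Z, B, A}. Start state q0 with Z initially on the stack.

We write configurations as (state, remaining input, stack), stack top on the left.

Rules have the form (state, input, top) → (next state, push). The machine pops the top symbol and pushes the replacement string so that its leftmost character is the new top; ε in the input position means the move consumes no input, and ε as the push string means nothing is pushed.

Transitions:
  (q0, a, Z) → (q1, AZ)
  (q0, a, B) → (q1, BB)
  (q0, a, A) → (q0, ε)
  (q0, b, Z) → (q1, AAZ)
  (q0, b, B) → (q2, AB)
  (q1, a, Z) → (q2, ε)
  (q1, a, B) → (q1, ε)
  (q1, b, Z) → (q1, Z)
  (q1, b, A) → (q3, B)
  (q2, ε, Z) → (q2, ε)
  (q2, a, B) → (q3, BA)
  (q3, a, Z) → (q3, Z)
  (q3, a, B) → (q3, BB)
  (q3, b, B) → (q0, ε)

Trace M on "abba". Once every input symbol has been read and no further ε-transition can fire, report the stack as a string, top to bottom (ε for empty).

AZ

(q0, abba, Z) ⊢ (q1, bba, AZ) ⊢ (q3, ba, BZ) ⊢ (q0, a, Z) ⊢ (q1, ε, AZ)
All input consumed in state q1 with stack AZ.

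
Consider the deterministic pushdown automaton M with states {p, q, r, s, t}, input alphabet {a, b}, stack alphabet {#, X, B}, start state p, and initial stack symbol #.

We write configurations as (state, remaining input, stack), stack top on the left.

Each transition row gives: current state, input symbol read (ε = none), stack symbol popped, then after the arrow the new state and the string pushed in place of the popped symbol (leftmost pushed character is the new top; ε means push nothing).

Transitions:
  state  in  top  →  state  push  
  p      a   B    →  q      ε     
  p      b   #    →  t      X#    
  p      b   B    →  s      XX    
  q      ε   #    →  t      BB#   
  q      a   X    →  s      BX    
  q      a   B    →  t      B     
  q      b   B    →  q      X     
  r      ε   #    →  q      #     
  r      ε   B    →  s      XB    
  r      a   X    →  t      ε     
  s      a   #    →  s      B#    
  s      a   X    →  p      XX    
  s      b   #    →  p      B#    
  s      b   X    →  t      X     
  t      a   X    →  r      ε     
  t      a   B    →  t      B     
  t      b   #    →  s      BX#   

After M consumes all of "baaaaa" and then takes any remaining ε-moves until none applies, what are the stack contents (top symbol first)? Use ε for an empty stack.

(p, baaaaa, #) ⊢ (t, aaaaa, X#) ⊢ (r, aaaa, #) ⊢ (q, aaaa, #) ⊢ (t, aaaa, BB#) ⊢ (t, aaa, BB#) ⊢ (t, aa, BB#) ⊢ (t, a, BB#) ⊢ (t, ε, BB#)
All input consumed in state t with stack BB#.

BB#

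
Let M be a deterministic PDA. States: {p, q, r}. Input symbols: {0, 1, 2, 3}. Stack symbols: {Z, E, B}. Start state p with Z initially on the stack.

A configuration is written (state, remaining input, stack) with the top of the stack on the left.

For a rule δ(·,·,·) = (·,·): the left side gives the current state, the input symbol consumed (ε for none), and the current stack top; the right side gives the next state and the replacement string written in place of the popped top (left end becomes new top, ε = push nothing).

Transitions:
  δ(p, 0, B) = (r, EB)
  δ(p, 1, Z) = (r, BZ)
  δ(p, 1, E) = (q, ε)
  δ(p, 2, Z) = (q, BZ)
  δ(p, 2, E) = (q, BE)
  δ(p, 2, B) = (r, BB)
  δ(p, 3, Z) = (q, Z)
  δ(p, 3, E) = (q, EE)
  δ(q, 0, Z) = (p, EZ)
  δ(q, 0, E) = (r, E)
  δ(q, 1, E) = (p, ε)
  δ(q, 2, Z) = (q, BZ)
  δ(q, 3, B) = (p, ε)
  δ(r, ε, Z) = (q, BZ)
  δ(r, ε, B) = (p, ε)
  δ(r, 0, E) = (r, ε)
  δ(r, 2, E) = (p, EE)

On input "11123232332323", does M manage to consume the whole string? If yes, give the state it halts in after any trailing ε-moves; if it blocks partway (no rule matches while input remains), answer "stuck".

p

(p, 11123232332323, Z)
  read 1, top Z: go to r, push BZ → (r, 1123232332323, BZ)
  ε-move, top B: go to p, push ε → (p, 1123232332323, Z)
  read 1, top Z: go to r, push BZ → (r, 123232332323, BZ)
  ε-move, top B: go to p, push ε → (p, 123232332323, Z)
  read 1, top Z: go to r, push BZ → (r, 23232332323, BZ)
  ε-move, top B: go to p, push ε → (p, 23232332323, Z)
  read 2, top Z: go to q, push BZ → (q, 3232332323, BZ)
  read 3, top B: go to p, push ε → (p, 232332323, Z)
  read 2, top Z: go to q, push BZ → (q, 32332323, BZ)
  read 3, top B: go to p, push ε → (p, 2332323, Z)
  read 2, top Z: go to q, push BZ → (q, 332323, BZ)
  read 3, top B: go to p, push ε → (p, 32323, Z)
  read 3, top Z: go to q, push Z → (q, 2323, Z)
  read 2, top Z: go to q, push BZ → (q, 323, BZ)
  read 3, top B: go to p, push ε → (p, 23, Z)
  read 2, top Z: go to q, push BZ → (q, 3, BZ)
  read 3, top B: go to p, push ε → (p, ε, Z)
All input consumed; M is in state p.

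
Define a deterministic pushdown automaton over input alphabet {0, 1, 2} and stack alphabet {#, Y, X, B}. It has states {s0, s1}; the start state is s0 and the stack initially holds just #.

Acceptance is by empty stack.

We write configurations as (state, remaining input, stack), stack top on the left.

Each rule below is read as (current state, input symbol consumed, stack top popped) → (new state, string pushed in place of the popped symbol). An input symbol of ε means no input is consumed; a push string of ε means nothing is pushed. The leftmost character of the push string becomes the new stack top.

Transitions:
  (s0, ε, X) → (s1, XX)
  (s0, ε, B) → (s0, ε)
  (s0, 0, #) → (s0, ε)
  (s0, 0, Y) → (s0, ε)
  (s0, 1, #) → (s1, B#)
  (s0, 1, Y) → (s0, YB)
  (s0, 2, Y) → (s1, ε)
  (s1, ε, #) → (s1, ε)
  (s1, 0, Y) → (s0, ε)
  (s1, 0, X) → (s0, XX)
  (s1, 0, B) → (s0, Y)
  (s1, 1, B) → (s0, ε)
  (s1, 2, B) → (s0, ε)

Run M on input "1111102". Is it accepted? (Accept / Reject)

Accept

(s0, 1111102, #) ⊢ (s1, 111102, B#) ⊢ (s0, 11102, #) ⊢ (s1, 1102, B#) ⊢ (s0, 102, #) ⊢ (s1, 02, B#) ⊢ (s0, 2, Y#) ⊢ (s1, ε, #) ⊢ (s1, ε, ε)
All input consumed and the stack is empty.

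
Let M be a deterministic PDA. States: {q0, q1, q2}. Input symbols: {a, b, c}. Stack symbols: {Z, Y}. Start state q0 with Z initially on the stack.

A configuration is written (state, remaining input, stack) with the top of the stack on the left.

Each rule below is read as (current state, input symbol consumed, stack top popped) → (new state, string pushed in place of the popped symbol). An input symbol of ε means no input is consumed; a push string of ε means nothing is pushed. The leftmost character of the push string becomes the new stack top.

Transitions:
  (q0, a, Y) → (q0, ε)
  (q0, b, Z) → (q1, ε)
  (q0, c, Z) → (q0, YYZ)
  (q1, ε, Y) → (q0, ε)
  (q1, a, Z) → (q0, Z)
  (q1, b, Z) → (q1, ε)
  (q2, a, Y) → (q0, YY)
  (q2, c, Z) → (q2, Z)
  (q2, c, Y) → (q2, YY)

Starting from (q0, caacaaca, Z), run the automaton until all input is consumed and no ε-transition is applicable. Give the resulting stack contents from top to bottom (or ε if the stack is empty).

(q0, caacaaca, Z)
  read c, top Z: go to q0, push YYZ → (q0, aacaaca, YYZ)
  read a, top Y: go to q0, push ε → (q0, acaaca, YZ)
  read a, top Y: go to q0, push ε → (q0, caaca, Z)
  read c, top Z: go to q0, push YYZ → (q0, aaca, YYZ)
  read a, top Y: go to q0, push ε → (q0, aca, YZ)
  read a, top Y: go to q0, push ε → (q0, ca, Z)
  read c, top Z: go to q0, push YYZ → (q0, a, YYZ)
  read a, top Y: go to q0, push ε → (q0, ε, YZ)
All input consumed in state q0 with stack YZ.

YZ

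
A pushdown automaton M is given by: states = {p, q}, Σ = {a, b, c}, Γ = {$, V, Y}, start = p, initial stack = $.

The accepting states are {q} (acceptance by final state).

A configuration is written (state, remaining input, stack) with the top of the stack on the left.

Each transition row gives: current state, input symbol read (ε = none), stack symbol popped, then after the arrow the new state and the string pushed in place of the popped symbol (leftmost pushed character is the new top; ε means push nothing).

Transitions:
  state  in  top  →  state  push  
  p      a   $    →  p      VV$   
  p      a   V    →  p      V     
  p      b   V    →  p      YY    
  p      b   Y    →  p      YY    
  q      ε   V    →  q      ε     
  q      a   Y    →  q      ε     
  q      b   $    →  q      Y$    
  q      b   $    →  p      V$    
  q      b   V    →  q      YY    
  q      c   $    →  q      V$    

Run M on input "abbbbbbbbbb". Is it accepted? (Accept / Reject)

Reject

No computation consumes all input and reaches a final state.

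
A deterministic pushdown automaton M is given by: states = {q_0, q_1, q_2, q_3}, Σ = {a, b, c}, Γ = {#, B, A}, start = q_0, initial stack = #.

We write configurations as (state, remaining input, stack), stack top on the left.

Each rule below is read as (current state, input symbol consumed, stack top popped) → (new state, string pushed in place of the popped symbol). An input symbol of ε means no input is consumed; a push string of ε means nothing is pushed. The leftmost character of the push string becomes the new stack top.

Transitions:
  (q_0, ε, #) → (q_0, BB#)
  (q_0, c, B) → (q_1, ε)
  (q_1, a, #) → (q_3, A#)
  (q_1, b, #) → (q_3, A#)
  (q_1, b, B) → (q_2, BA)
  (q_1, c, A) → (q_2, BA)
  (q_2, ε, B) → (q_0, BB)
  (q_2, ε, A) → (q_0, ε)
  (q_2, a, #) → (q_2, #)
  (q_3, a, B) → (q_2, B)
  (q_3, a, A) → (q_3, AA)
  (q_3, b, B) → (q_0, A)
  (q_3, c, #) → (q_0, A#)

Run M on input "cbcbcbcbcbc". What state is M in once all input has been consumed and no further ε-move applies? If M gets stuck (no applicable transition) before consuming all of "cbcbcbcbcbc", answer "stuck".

(q_0, cbcbcbcbcbc, #)
  ε-move, top #: go to q_0, push BB# → (q_0, cbcbcbcbcbc, BB#)
  read c, top B: go to q_1, push ε → (q_1, bcbcbcbcbc, B#)
  read b, top B: go to q_2, push BA → (q_2, cbcbcbcbc, BA#)
  ε-move, top B: go to q_0, push BB → (q_0, cbcbcbcbc, BBA#)
  read c, top B: go to q_1, push ε → (q_1, bcbcbcbc, BA#)
  read b, top B: go to q_2, push BA → (q_2, cbcbcbc, BAA#)
  ε-move, top B: go to q_0, push BB → (q_0, cbcbcbc, BBAA#)
  read c, top B: go to q_1, push ε → (q_1, bcbcbc, BAA#)
  read b, top B: go to q_2, push BA → (q_2, cbcbc, BAAA#)
  ε-move, top B: go to q_0, push BB → (q_0, cbcbc, BBAAA#)
  read c, top B: go to q_1, push ε → (q_1, bcbc, BAAA#)
  read b, top B: go to q_2, push BA → (q_2, cbc, BAAAA#)
  ε-move, top B: go to q_0, push BB → (q_0, cbc, BBAAAA#)
  read c, top B: go to q_1, push ε → (q_1, bc, BAAAA#)
  read b, top B: go to q_2, push BA → (q_2, c, BAAAAA#)
  ε-move, top B: go to q_0, push BB → (q_0, c, BBAAAAA#)
  read c, top B: go to q_1, push ε → (q_1, ε, BAAAAA#)
All input consumed; M is in state q_1.

q_1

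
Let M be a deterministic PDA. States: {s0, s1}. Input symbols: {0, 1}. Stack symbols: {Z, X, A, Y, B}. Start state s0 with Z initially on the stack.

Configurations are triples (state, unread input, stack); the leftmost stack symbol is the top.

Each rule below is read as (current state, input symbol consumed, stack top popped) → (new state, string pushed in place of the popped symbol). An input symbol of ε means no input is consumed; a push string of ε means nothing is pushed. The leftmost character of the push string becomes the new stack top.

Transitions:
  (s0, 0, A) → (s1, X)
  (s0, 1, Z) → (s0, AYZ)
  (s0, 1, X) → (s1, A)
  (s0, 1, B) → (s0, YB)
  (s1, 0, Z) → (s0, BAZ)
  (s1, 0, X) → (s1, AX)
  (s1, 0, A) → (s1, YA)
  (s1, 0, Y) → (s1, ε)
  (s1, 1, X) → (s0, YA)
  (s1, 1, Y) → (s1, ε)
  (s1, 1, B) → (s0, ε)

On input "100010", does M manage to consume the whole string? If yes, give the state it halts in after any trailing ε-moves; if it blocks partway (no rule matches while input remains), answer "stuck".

s1

(s0, 100010, Z) ⊢ (s0, 00010, AYZ) ⊢ (s1, 0010, XYZ) ⊢ (s1, 010, AXYZ) ⊢ (s1, 10, YAXYZ) ⊢ (s1, 0, AXYZ) ⊢ (s1, ε, YAXYZ)
All input consumed; M is in state s1.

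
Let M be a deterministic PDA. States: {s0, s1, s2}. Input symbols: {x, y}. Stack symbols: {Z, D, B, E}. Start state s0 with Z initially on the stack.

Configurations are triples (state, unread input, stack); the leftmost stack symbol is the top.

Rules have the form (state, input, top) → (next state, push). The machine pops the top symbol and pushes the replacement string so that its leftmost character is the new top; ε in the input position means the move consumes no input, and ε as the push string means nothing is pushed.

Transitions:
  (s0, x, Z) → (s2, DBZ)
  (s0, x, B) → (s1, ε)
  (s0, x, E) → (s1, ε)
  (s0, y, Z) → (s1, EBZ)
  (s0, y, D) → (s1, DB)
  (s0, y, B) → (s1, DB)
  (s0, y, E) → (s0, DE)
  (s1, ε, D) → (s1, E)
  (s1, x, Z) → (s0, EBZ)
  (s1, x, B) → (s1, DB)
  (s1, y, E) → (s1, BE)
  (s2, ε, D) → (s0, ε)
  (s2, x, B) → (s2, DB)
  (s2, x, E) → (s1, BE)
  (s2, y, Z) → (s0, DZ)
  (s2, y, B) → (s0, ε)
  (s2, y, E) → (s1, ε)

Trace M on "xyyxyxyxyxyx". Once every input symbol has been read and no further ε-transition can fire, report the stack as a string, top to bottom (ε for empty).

EBEBEBEBEBEBZ

(s0, xyyxyxyxyxyx, Z) ⊢ (s2, yyxyxyxyxyx, DBZ) ⊢ (s0, yyxyxyxyxyx, BZ) ⊢ (s1, yxyxyxyxyx, DBZ) ⊢ (s1, yxyxyxyxyx, EBZ) ⊢ (s1, xyxyxyxyx, BEBZ) ⊢ (s1, yxyxyxyx, DBEBZ) ⊢ (s1, yxyxyxyx, EBEBZ) ⊢ (s1, xyxyxyx, BEBEBZ) ⊢ (s1, yxyxyx, DBEBEBZ) ⊢ (s1, yxyxyx, EBEBEBZ) ⊢ (s1, xyxyx, BEBEBEBZ) ⊢ (s1, yxyx, DBEBEBEBZ) ⊢ (s1, yxyx, EBEBEBEBZ) ⊢ (s1, xyx, BEBEBEBEBZ) ⊢ (s1, yx, DBEBEBEBEBZ) ⊢ (s1, yx, EBEBEBEBEBZ) ⊢ (s1, x, BEBEBEBEBEBZ) ⊢ (s1, ε, DBEBEBEBEBEBZ) ⊢ (s1, ε, EBEBEBEBEBEBZ)
All input consumed in state s1 with stack EBEBEBEBEBEBZ.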